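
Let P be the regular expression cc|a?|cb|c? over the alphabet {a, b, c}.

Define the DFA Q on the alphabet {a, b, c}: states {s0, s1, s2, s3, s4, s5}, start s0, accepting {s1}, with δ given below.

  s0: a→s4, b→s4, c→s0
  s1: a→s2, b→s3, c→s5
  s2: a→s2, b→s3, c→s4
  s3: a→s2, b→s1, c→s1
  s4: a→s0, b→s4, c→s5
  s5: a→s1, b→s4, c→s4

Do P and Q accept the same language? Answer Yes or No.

No

The empty string ε is accepted by P but rejected by Q.
So L(P) ≠ L(Q).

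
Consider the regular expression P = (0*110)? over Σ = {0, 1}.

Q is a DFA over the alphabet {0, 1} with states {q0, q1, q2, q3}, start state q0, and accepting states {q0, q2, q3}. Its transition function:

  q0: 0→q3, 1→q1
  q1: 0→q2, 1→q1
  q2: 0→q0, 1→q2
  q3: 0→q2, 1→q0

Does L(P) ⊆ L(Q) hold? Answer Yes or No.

Yes

Converting the expression P to a DFA (subset construction, then merging equivalent states) gives the minimal DFA with states {p0, p1, p2, p3, p4, p5}, start state p0, accepting states {p0, p5} and transitions p0: 0→p1, 1→p2; p1: 0→p1, 1→p2; p2: 0→p3, 1→p4; p3: 0→p3, 1→p3; p4: 0→p5, 1→p3; p5: 0→p3, 1→p3.
Exploring the product automaton P × Q from the start pair (p0, q0), following both machines on each input symbol, reaches 15 state pairs: (p0, q0), (p1, q3), (p2, q1), (p1, q2), (p2, q0), (p3, q2), (p4, q1), (p1, q0), (p2, q2), (p3, q3), (p3, q0), (p5, q2), (p3, q1), (p4, q2), (p5, q0).
P accepts in {p0, p5} and Q accepts in {q0, q2, q3}. The reachable pairs whose P-component is accepting are (p0, q0), (p5, q2), (p5, q0); in each of them the Q-component is accepting too, so the product for L(P) \ L(Q) (P-component accepting, Q-component rejecting) has no reachable accepting pair and the difference is empty.
Hence every string in L(P) is also in L(Q).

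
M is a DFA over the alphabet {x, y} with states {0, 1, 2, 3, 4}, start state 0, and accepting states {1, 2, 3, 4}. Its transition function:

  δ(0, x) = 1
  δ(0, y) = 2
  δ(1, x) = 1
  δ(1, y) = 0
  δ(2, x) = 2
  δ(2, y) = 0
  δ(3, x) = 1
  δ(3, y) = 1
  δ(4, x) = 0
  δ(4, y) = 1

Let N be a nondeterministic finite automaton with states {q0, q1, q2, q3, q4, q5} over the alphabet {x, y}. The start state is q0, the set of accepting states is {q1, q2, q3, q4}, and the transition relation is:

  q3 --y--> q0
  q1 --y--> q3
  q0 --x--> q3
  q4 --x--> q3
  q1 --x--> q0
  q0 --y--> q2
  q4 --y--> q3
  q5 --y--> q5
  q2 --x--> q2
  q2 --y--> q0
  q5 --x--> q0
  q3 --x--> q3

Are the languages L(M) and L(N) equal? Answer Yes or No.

Yes

Exploring the product automaton M × N from the start pair (0, q0), following both machines on each input symbol, reaches 3 state pairs: (0, q0), (1, q3), (2, q2).
M accepts in {1, 2, 3, 4} and N accepts in {q1, q2, q3, q4}. In every reachable pair the two components are either both accepting — (1, q3), (2, q2) — or both non-accepting, so no string is accepted by exactly one of the machines: L(M) \ L(N) and L(N) \ L(M) are both empty.
Hence every string is accepted by M iff it is accepted by N, and the two languages coincide.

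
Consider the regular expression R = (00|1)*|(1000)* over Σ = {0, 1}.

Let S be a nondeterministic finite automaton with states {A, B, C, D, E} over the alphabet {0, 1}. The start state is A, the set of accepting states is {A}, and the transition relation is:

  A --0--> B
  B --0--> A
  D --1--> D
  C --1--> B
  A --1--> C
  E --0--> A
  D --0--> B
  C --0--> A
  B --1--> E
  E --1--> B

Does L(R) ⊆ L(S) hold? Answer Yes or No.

No

The string 1 is in L(R) but not in L(S).
So L(R) ⊄ L(S).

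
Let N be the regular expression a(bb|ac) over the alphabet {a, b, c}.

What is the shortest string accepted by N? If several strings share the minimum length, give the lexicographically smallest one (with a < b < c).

aac

By inspection of the expression, no string of length less than 3 matches, and aac is the lexicographically first match of length 3.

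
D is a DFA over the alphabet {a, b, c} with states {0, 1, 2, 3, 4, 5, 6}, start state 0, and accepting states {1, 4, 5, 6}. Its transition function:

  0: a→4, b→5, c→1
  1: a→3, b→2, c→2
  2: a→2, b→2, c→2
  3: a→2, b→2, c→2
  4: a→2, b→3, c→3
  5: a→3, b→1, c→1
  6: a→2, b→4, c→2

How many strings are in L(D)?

5

The useful subgraph on states {0, 1, 4, 5} is acyclic, so L(D) is finite; the longest accepting path visits 3 useful states, giving maximum string length 2.
Counting accepting paths from 0 by length: 3 of length 1, 2 of length 2. Total 5.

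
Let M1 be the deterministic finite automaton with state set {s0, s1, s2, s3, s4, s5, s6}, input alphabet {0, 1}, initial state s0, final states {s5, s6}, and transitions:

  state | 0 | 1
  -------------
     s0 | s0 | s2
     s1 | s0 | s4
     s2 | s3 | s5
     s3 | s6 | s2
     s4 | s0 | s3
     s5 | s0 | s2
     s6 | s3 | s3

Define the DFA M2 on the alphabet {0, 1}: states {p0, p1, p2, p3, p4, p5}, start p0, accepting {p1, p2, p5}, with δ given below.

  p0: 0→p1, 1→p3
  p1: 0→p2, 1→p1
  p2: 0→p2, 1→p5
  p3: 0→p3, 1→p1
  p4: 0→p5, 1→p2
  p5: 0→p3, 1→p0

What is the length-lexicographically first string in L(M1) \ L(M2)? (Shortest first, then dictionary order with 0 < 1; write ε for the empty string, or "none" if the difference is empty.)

The string 100 is accepted by M1 but not by M2.
No shorter string lies in the difference, and 100 is the lexicographically first length-3 string in L(M1) \ L(M2).

100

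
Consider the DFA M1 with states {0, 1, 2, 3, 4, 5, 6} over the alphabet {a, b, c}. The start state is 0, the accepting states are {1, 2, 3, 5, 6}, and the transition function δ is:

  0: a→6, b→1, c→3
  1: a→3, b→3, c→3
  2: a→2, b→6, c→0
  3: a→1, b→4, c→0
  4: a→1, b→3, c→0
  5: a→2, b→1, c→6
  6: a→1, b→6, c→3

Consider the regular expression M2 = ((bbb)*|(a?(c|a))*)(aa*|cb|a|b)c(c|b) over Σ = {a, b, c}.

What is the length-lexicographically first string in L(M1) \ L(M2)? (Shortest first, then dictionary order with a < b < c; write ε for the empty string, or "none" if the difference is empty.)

The string a is accepted by M1 but not by M2.
No shorter string lies in the difference, and a is the lexicographically first length-1 string in L(M1) \ L(M2).

a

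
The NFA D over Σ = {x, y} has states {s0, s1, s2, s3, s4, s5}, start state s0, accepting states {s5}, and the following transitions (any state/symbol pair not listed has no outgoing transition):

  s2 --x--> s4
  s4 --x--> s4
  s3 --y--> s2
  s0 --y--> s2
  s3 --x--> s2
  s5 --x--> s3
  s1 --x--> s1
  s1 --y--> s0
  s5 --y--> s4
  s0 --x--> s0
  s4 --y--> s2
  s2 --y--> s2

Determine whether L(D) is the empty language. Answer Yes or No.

Yes

The states reachable from the start state are {s0, s2, s4}.
None of the accepting states {s5} is reachable, so no string is accepted and L(D) = ∅.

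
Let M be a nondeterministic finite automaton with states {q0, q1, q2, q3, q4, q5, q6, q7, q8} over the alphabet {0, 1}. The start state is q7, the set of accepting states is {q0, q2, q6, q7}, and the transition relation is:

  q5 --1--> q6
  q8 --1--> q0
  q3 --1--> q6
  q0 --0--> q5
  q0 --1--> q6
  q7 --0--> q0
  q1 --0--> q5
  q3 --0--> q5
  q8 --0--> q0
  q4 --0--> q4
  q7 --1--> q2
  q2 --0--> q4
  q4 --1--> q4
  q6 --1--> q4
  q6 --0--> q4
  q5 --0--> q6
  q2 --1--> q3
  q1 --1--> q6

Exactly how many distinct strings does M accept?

9

The useful subgraph on states {q0, q2, q3, q5, q6, q7} is acyclic, so L(M) is finite; the longest accepting path visits 5 useful states, giving maximum string length 4.
Counting accepting paths from q7 by length: 1 of length 0, 2 of length 1, 1 of length 2, 3 of length 3, 2 of length 4. Total 9.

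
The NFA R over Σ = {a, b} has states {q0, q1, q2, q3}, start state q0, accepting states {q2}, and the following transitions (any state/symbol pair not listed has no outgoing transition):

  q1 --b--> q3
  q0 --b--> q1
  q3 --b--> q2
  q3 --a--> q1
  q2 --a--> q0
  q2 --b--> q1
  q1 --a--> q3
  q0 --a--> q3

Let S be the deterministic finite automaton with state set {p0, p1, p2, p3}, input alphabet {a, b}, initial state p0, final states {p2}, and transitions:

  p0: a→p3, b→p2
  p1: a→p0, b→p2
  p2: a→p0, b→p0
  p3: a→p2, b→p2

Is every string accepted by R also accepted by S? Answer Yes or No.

The string abbbb is in L(R) but not in L(S).
So L(R) ⊄ L(S).

No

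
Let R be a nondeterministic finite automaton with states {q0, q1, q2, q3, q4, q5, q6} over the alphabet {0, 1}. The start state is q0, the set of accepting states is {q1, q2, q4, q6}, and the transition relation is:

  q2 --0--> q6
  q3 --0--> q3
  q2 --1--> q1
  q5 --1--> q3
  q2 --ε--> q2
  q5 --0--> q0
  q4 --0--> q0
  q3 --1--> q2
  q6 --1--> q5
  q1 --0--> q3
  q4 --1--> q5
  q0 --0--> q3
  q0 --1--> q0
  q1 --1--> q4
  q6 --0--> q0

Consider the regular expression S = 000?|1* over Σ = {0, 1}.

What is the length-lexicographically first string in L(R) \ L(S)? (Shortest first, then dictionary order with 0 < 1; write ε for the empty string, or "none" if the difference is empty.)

01

The string 01 is accepted by R but not by S.
No shorter string lies in the difference, and 01 is the lexicographically first length-2 string in L(R) \ L(S).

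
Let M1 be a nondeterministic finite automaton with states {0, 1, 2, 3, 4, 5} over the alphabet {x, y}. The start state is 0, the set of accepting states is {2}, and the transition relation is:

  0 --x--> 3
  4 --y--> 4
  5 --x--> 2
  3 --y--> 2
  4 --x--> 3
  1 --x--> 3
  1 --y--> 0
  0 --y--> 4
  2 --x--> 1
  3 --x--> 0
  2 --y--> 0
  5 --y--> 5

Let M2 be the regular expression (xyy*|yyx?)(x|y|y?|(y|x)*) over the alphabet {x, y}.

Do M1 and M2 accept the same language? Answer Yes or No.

The string yxy is accepted by M1 but rejected by M2.
So L(M1) ≠ L(M2).

No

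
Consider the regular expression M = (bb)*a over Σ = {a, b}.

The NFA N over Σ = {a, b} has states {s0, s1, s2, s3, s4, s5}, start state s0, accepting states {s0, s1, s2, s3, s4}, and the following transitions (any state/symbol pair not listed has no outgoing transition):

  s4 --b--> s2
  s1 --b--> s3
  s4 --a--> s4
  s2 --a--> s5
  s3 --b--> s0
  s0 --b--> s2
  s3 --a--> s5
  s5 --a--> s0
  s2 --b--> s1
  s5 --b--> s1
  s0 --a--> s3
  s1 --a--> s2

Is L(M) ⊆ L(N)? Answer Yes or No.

Yes

Converting the expression M to a DFA (subset construction, then merging equivalent states) gives the minimal DFA with states {m0, m1, m2, m3}, start state m0, accepting states {m1} and transitions m0: a→m1, b→m2; m1: a→m3, b→m3; m2: a→m3, b→m0; m3: a→m3, b→m3.
Exploring the product automaton M × N from the start pair (m0, s0), following both machines on each input symbol, reaches 11 state pairs: (m0, s0), (m1, s3), (m2, s2), (m3, s5), (m3, s0), (m0, s1), (m3, s1), (m3, s3), (m3, s2), (m1, s2), (m2, s3).
M accepts in {m1} and N accepts in {s0, s1, s2, s3, s4}. The reachable pairs whose M-component is accepting are (m1, s3), (m1, s2); in each of them the N-component is accepting too, so the product for L(M) \ L(N) (M-component accepting, N-component rejecting) has no reachable accepting pair and the difference is empty.
Hence every string in L(M) is also in L(N).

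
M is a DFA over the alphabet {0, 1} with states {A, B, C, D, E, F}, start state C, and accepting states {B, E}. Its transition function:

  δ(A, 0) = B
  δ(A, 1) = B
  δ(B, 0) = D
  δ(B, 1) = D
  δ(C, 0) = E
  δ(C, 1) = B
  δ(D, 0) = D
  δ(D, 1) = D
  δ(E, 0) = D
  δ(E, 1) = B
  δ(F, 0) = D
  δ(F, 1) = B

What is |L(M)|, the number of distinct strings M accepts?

3

The useful subgraph on states {B, C, E} is acyclic, so L(M) is finite; the longest accepting path visits 3 useful states, giving maximum string length 2.
Counting accepting paths from C by length: 2 of length 1, 1 of length 2. Total 3.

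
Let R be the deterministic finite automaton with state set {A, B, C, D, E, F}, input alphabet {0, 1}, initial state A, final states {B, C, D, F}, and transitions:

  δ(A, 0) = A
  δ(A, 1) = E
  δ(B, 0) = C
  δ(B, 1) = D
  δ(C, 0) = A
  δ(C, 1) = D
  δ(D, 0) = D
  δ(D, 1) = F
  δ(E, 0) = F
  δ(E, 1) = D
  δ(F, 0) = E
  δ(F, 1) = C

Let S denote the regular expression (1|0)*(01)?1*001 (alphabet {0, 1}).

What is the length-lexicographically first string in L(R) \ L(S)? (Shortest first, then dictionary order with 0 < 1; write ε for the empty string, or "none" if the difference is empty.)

The string 10 is accepted by R but not by S.
No shorter string lies in the difference, and 10 is the lexicographically first length-2 string in L(R) \ L(S).

10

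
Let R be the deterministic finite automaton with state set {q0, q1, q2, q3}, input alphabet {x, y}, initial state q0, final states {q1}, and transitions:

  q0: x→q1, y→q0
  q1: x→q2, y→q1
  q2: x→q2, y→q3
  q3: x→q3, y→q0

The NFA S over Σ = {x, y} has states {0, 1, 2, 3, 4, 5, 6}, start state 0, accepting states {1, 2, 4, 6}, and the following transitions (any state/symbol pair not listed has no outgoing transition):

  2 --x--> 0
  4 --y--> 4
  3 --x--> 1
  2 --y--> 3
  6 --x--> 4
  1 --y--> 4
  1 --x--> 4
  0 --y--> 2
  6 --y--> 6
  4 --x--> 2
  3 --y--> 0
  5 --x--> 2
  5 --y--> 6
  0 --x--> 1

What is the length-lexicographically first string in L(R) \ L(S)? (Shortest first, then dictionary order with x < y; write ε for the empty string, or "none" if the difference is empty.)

yx

The string yx is accepted by R but not by S.
No shorter string lies in the difference, and yx is the lexicographically first length-2 string in L(R) \ L(S).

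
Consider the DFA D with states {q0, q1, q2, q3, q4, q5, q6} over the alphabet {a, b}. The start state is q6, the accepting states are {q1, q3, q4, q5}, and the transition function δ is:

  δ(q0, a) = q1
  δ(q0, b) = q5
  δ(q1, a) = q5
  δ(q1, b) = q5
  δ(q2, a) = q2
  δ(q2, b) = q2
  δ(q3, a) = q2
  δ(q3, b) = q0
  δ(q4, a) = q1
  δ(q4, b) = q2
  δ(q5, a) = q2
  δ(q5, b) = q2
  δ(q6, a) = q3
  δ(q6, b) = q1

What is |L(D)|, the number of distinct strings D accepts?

The useful subgraph on states {q0, q1, q3, q5, q6} is acyclic, so L(D) is finite; the longest accepting path visits 5 useful states, giving maximum string length 4.
Counting accepting paths from q6 by length: 2 of length 1, 2 of length 2, 2 of length 3, 2 of length 4. Total 8.

8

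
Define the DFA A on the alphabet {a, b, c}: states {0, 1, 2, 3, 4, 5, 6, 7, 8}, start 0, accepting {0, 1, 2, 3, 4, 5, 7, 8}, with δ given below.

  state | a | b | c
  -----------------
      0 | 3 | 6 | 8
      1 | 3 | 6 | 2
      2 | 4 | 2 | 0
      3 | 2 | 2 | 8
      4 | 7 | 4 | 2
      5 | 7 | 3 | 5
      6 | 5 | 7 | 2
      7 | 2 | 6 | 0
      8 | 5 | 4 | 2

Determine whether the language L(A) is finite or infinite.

State 0 is reachable from the start and can reach an accepting state, and it lies on the cycle 0 → 8 → 2 → 0.
Traversing that cycle any number of times yields accepted strings of unbounded length, so the language is infinite.

infinite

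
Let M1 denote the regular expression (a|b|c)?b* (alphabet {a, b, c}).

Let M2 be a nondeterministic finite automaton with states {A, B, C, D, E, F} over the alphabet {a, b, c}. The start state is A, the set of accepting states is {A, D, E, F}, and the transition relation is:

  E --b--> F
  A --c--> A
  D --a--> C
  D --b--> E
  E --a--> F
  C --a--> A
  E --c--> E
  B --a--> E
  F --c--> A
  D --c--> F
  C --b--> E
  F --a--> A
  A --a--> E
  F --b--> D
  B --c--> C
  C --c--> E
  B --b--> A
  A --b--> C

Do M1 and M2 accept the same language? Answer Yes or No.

The string b is accepted by M1 but rejected by M2.
So L(M1) ≠ L(M2).

No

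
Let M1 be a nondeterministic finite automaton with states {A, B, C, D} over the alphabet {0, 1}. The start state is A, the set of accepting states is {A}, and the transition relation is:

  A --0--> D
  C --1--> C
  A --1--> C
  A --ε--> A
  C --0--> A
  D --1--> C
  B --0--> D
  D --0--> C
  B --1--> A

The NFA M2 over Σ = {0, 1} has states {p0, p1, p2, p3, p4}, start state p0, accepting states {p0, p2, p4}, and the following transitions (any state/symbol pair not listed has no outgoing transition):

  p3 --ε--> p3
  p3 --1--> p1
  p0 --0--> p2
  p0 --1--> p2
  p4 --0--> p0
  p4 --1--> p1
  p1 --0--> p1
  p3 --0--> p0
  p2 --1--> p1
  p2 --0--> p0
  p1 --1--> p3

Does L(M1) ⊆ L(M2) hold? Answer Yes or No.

No

The string 010 is in L(M1) but not in L(M2).
So L(M1) ⊄ L(M2).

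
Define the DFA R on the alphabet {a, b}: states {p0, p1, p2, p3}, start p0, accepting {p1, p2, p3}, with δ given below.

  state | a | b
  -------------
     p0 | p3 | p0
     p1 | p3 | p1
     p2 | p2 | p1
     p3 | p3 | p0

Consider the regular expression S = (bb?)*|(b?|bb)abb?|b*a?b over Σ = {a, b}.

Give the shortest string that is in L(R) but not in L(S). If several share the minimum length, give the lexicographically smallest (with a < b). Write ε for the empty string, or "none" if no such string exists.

The string a is accepted by R but not by S.
No shorter string lies in the difference, and a is the lexicographically first length-1 string in L(R) \ L(S).

a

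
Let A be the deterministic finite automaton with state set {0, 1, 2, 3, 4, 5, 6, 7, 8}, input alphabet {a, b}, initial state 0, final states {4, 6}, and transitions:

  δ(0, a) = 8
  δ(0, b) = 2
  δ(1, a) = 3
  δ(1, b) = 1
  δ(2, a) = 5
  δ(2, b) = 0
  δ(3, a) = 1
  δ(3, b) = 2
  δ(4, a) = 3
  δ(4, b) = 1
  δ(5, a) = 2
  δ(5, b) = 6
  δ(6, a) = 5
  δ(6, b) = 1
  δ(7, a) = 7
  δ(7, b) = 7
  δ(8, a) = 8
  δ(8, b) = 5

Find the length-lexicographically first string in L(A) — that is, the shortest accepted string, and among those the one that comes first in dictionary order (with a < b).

abb

A breadth-first search from 0 reaches an accepting state first via the path 0 → 8 → 5 → 6 on input abb.
No string of length < 3 is accepted (BFS exhausts all shorter strings without reaching an accepting state), and abb is the lexicographically least accepting string of length 3.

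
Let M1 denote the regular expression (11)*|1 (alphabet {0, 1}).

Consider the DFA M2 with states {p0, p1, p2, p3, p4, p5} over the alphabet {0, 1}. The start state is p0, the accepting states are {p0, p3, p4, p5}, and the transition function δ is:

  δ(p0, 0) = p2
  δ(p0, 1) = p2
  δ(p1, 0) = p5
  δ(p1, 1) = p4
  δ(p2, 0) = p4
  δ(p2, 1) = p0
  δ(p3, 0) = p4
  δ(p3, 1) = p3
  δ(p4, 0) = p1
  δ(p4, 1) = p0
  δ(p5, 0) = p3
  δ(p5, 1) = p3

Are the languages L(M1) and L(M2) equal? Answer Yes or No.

No

The string 1 is accepted by M1 but rejected by M2.
So L(M1) ≠ L(M2).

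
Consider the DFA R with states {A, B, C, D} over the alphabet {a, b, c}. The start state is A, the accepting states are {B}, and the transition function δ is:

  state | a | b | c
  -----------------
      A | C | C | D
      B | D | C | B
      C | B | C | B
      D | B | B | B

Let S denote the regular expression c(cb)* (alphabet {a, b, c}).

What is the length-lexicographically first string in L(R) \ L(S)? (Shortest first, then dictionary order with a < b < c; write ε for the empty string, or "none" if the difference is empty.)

aa

The string aa is accepted by R but not by S.
No shorter string lies in the difference, and aa is the lexicographically first length-2 string in L(R) \ L(S).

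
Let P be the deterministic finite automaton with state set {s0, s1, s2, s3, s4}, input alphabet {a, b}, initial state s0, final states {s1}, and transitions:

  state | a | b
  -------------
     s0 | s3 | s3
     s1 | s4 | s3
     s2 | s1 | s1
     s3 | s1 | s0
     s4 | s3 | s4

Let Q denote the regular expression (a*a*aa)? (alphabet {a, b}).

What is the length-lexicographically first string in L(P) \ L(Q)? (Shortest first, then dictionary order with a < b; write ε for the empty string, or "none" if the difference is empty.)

ba

The string ba is accepted by P but not by Q.
No shorter string lies in the difference, and ba is the lexicographically first length-2 string in L(P) \ L(Q).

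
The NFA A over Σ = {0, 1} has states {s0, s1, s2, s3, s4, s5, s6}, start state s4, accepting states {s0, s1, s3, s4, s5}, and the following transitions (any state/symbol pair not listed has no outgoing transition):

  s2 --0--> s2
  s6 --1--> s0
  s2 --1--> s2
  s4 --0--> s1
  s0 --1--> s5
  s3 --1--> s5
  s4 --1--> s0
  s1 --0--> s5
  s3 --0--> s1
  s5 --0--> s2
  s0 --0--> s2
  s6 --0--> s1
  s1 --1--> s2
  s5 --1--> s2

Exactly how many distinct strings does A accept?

5

The useful subgraph on states {s0, s1, s4, s5} is acyclic, so L(A) is finite; the longest accepting path visits 3 useful states, giving maximum string length 2.
Counting accepting paths from s4 by length: 1 of length 0, 2 of length 1, 2 of length 2. Total 5.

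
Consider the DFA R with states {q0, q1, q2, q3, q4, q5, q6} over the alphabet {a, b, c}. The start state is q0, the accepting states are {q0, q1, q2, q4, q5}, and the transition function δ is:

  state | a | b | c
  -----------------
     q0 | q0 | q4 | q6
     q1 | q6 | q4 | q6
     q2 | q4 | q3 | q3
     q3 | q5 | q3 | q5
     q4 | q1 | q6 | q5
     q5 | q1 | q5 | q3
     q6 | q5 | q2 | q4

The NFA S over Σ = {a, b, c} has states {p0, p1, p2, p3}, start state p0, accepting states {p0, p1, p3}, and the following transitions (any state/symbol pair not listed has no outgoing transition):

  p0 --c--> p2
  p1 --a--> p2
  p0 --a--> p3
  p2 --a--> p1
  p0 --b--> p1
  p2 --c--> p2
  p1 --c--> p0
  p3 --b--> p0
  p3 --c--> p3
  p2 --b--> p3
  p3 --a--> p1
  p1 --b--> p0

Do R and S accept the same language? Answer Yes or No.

The string ba is accepted by R but rejected by S.
So L(R) ≠ L(S).

No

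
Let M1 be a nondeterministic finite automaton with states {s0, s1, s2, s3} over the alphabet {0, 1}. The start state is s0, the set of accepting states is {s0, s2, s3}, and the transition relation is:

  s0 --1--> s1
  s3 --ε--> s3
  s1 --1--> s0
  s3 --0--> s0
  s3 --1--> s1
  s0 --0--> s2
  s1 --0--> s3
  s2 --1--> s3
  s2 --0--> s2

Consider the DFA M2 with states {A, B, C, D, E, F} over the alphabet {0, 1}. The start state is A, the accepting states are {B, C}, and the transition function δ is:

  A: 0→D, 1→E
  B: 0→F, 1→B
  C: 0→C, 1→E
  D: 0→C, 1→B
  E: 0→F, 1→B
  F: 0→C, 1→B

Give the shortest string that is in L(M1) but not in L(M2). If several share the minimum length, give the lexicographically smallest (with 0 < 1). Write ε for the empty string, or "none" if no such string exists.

ε

The empty string ε is accepted by M1 but not by M2.
Since ε is the unique shortest string, it is the required witness.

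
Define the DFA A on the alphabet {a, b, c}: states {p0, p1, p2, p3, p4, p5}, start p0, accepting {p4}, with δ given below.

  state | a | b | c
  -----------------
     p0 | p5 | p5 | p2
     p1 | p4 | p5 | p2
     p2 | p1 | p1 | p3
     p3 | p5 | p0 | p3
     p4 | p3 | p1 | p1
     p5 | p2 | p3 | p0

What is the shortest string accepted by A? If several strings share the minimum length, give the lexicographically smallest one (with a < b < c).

A breadth-first search from p0 reaches an accepting state first via the path p0 → p2 → p1 → p4 on input caa.
No string of length < 3 is accepted (BFS exhausts all shorter strings without reaching an accepting state), and caa is the lexicographically least accepting string of length 3.

caa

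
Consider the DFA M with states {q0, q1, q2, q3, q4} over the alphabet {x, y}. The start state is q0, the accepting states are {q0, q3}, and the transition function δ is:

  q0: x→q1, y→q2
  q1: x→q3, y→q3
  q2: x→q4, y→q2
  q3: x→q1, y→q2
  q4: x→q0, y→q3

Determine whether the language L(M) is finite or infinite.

infinite

State q1 is reachable from the start and can reach an accepting state, and it lies on the cycle q1 → q3 → q1.
Traversing that cycle any number of times yields accepted strings of unbounded length, so the language is infinite.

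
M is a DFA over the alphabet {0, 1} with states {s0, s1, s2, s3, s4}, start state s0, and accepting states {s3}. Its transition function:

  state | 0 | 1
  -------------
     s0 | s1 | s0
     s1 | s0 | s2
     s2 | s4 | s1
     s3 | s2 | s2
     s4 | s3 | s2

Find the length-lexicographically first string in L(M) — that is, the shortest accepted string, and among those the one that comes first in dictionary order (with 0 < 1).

A breadth-first search from s0 reaches an accepting state first via the path s0 → s1 → s2 → s4 → s3 on input 0100.
No string of length < 4 is accepted (BFS exhausts all shorter strings without reaching an accepting state), and 0100 is the lexicographically least accepting string of length 4.

0100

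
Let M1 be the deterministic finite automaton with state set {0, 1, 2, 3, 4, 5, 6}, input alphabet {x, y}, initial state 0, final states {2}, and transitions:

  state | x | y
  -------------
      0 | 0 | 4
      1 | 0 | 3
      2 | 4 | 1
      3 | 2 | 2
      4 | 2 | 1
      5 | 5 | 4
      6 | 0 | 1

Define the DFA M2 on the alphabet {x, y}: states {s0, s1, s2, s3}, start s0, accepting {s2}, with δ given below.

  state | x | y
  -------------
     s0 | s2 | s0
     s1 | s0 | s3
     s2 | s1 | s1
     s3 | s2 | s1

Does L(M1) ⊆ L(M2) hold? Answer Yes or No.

No

The string xyx is in L(M1) but not in L(M2).
So L(M1) ⊄ L(M2).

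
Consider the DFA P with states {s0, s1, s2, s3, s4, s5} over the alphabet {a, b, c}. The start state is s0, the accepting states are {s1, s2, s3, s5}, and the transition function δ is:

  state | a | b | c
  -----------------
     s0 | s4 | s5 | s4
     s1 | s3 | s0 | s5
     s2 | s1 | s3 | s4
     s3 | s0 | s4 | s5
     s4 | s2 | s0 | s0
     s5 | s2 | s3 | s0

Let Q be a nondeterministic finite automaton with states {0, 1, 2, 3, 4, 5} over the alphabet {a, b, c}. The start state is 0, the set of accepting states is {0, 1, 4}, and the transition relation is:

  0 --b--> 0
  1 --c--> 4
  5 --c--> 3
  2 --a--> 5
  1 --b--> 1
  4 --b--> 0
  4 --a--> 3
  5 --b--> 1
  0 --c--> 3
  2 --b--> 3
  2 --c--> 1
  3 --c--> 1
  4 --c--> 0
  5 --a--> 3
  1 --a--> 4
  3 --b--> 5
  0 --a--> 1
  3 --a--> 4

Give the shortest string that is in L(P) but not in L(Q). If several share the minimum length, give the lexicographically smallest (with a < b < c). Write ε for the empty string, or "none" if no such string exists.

aaa

The string aaa is accepted by P but not by Q.
No shorter string lies in the difference, and aaa is the lexicographically first length-3 string in L(P) \ L(Q).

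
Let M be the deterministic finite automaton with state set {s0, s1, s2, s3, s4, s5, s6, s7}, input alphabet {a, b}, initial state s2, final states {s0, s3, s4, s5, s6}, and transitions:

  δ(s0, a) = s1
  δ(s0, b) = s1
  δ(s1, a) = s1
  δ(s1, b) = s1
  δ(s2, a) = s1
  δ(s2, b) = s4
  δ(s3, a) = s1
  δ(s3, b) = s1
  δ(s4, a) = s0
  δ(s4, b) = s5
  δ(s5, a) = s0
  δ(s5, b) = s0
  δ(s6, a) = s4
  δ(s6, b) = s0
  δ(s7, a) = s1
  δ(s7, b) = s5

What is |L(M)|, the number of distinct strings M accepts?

5

The useful subgraph on states {s0, s2, s4, s5} is acyclic, so L(M) is finite; the longest accepting path visits 4 useful states, giving maximum string length 3.
Counting accepting paths from s2 by length: 1 of length 1, 2 of length 2, 2 of length 3. Total 5.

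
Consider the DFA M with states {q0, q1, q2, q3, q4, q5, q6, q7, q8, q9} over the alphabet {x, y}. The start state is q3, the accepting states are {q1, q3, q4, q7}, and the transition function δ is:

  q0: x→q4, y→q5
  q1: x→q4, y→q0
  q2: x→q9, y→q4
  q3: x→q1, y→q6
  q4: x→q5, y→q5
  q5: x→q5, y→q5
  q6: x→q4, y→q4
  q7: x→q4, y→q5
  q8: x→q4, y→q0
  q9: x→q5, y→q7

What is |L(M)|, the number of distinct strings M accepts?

6

The useful subgraph on states {q0, q1, q3, q4, q6} is acyclic, so L(M) is finite; the longest accepting path visits 4 useful states, giving maximum string length 3.
Counting accepting paths from q3 by length: 1 of length 0, 1 of length 1, 3 of length 2, 1 of length 3. Total 6.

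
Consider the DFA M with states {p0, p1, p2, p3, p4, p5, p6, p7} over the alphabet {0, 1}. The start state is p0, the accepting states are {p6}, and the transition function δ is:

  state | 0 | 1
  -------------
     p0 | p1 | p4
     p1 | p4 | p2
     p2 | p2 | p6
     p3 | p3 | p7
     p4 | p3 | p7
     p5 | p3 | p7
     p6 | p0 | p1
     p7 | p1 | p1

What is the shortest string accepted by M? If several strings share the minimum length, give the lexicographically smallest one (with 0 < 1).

A breadth-first search from p0 reaches an accepting state first via the path p0 → p1 → p2 → p6 on input 011.
No string of length < 3 is accepted (BFS exhausts all shorter strings without reaching an accepting state), and 011 is the lexicographically least accepting string of length 3.

011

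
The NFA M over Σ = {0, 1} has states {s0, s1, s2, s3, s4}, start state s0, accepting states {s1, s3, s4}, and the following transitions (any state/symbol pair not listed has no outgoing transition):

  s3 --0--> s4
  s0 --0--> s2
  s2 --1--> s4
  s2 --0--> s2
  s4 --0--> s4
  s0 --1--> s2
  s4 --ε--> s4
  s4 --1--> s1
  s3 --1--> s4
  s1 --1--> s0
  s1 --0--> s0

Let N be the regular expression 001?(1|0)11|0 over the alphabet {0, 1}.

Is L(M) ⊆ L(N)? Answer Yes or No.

No

The string 01 is in L(M) but not in L(N).
So L(M) ⊄ L(N).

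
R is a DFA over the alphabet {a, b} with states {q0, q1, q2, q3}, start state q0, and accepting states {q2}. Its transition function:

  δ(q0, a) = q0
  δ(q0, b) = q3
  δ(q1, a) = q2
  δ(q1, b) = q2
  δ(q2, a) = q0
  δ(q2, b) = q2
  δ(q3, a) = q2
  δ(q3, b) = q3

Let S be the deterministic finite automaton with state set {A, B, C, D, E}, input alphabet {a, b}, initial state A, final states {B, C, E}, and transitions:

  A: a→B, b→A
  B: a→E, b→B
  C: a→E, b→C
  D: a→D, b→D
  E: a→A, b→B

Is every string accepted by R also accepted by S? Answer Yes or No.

Exploring the product automaton R × S from the start pair (q0, A), following both machines on each input symbol, reaches 7 state pairs: (q0, A), (q0, B), (q3, A), (q0, E), (q3, B), (q2, B), (q2, E).
R accepts in {q2} and S accepts in {B, C, E}. The reachable pairs whose R-component is accepting are (q2, B), (q2, E); in each of them the S-component is accepting too, so the product for L(R) \ L(S) (R-component accepting, S-component rejecting) has no reachable accepting pair and the difference is empty.
Hence every string in L(R) is also in L(S).

Yes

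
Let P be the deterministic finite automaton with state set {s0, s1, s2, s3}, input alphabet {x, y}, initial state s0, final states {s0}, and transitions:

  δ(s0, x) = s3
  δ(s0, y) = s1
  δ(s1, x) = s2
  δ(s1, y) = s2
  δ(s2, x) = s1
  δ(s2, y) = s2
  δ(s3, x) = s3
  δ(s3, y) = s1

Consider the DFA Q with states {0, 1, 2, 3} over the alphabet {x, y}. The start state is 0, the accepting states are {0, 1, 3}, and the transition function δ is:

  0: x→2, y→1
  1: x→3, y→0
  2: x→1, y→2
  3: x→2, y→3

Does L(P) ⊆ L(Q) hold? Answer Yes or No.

Exploring the product automaton P × Q from the start pair (s0, 0), following both machines on each input symbol, reaches 12 state pairs: (s0, 0), (s3, 2), (s1, 1), (s3, 1), (s1, 2), (s2, 3), (s2, 0), (s3, 3), (s1, 0), (s2, 1), (s2, 2), (s1, 3).
P accepts in {s0} and Q accepts in {0, 1, 3}. The reachable pairs whose P-component is accepting are (s0, 0); in each of them the Q-component is accepting too, so the product for L(P) \ L(Q) (P-component accepting, Q-component rejecting) has no reachable accepting pair and the difference is empty.
Hence every string in L(P) is also in L(Q).

Yes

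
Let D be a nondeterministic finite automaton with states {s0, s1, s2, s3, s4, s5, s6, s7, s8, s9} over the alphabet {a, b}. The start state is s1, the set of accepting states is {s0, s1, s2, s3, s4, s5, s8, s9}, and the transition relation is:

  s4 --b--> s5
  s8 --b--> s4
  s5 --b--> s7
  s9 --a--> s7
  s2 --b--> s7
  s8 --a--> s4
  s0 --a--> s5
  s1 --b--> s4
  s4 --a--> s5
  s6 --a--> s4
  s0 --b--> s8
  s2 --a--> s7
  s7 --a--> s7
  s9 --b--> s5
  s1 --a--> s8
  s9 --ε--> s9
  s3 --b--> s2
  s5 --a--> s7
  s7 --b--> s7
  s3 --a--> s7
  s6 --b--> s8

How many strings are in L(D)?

11

The useful subgraph on states {s1, s4, s5, s8} is acyclic, so L(D) is finite; the longest accepting path visits 4 useful states, giving maximum string length 3.
Counting accepting paths from s1 by length: 1 of length 0, 2 of length 1, 4 of length 2, 4 of length 3. Total 11.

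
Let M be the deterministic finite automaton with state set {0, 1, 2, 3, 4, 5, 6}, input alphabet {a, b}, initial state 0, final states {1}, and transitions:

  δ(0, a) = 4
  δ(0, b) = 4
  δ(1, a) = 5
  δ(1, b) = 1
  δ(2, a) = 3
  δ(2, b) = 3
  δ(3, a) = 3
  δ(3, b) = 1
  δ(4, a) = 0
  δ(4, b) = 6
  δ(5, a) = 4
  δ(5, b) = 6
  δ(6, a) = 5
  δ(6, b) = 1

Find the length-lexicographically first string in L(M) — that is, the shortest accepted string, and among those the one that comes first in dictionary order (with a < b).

abb

A breadth-first search from 0 reaches an accepting state first via the path 0 → 4 → 6 → 1 on input abb.
No string of length < 3 is accepted (BFS exhausts all shorter strings without reaching an accepting state), and abb is the lexicographically least accepting string of length 3.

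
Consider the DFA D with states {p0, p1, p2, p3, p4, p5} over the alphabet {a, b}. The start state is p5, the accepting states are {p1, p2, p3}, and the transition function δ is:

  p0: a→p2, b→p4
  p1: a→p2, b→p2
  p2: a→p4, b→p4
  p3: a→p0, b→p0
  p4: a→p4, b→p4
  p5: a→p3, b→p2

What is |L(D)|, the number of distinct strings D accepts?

4

The useful subgraph on states {p0, p2, p3, p5} is acyclic, so L(D) is finite; the longest accepting path visits 4 useful states, giving maximum string length 3.
Counting accepting paths from p5 by length: 2 of length 1, 2 of length 3. Total 4.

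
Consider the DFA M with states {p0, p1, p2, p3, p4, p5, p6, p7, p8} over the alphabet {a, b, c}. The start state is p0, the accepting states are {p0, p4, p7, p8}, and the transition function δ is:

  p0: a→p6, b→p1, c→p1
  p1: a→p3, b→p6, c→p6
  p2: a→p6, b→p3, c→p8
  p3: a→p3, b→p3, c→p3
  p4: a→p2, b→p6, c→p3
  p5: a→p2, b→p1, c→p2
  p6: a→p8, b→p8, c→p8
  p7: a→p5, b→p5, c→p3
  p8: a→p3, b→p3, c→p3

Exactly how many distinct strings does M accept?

16

The useful subgraph on states {p0, p1, p6, p8} is acyclic, so L(M) is finite; the longest accepting path visits 4 useful states, giving maximum string length 3.
Counting accepting paths from p0 by length: 1 of length 0, 3 of length 2, 12 of length 3. Total 16.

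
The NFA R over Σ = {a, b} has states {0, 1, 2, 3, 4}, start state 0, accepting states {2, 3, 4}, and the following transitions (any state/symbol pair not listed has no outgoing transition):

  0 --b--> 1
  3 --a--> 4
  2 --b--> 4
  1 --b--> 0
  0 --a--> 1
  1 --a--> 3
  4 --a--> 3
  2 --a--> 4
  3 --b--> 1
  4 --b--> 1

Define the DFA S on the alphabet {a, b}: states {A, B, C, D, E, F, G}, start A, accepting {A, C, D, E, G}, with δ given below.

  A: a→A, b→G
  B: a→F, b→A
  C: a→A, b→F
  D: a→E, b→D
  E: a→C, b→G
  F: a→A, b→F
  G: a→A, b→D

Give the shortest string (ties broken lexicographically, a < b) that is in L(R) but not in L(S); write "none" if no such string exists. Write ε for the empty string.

Exploring the product automaton R × S from the start pair (0, A), following both machines on each input symbol, reaches 14 state pairs: (0, A), (1, A), (1, G), (3, A), (0, G), (0, D), (4, A), (1, D), (1, E), (3, E), (3, C), (4, C), (1, F), (0, F).
R accepts in {2, 3, 4} and S accepts in {A, C, D, E, G}. The reachable pairs whose R-component is accepting are (3, A), (4, A), (3, E), (3, C), (4, C); in each of them the S-component is accepting too, so the product for L(R) \ L(S) (R-component accepting, S-component rejecting) has no reachable accepting pair and the difference is empty.
So every string accepted by R is also accepted by S: L(R) \ L(S) = ∅ and there is no such string.

none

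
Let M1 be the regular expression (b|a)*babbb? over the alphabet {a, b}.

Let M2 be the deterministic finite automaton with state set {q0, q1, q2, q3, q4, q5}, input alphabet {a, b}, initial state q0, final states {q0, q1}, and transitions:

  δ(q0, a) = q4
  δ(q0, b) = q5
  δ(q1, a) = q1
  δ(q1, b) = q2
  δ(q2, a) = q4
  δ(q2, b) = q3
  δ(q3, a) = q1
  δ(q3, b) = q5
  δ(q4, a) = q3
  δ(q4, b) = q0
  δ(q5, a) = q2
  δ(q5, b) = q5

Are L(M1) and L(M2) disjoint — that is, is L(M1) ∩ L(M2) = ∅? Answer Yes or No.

Yes

Converting the expression M1 to a DFA (subset construction, then merging equivalent states) gives the minimal DFA with states {r0, r1, r2, r3, r4, r5}, start state r0, accepting states {r4, r5} and transitions r0: a→r0, b→r1; r1: a→r2, b→r1; r2: a→r0, b→r3; r3: a→r2, b→r4; r4: a→r2, b→r5; r5: a→r2, b→r1.
Exploring the product automaton M1 × M2 from the start pair (r0, q0), following both machines on each input symbol, reaches 17 state pairs: (r0, q0), (r0, q4), (r1, q5), (r0, q3), (r1, q0), (r2, q2), (r0, q1), (r2, q4), (r3, q3), (r1, q2), (r3, q0), (r2, q1), (r4, q5), (r1, q3), (r3, q2), (r5, q5), (r4, q3).
M1 accepts in {r4, r5} and M2 accepts in {q0, q1}; no reachable pair has both components accepting, so no string drives both machines to acceptance simultaneously and L(M1) ∩ L(M2) = ∅.
So no string is accepted by both, and the intersection is empty.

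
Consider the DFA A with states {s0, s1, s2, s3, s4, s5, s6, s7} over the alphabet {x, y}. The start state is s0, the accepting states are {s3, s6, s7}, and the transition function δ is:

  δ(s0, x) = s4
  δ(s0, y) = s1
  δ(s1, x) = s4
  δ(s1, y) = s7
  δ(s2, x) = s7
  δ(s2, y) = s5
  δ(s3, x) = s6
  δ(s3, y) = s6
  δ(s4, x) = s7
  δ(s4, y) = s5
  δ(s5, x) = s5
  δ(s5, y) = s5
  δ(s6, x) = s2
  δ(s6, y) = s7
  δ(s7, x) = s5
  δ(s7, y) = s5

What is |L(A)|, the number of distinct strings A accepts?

The useful subgraph on states {s0, s1, s4, s7} is acyclic, so L(A) is finite; the longest accepting path visits 4 useful states, giving maximum string length 3.
Counting accepting paths from s0 by length: 2 of length 2, 1 of length 3. Total 3.

3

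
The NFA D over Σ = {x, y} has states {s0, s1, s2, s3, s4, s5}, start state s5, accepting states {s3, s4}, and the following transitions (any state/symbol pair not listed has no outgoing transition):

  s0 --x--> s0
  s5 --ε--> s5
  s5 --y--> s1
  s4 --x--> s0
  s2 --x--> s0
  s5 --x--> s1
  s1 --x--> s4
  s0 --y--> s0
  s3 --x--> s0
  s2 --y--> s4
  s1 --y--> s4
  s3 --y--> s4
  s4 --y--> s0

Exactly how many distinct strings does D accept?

The useful subgraph on states {s1, s4, s5} is acyclic, so L(D) is finite; the longest accepting path visits 3 useful states, giving maximum string length 2.
Counting accepting paths from s5 by length: 4 of length 2. Total 4.

4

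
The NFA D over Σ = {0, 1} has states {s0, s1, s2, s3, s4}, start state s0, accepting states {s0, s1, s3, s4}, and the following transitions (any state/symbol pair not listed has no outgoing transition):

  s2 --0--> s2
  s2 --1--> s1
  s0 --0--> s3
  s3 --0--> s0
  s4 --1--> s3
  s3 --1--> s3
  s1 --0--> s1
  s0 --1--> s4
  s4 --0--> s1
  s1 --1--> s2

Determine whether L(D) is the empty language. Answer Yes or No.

The empty string ε is accepted: the run s0 ends in the accepting state s0.
Since at least one string is accepted, L(D) is not empty.

No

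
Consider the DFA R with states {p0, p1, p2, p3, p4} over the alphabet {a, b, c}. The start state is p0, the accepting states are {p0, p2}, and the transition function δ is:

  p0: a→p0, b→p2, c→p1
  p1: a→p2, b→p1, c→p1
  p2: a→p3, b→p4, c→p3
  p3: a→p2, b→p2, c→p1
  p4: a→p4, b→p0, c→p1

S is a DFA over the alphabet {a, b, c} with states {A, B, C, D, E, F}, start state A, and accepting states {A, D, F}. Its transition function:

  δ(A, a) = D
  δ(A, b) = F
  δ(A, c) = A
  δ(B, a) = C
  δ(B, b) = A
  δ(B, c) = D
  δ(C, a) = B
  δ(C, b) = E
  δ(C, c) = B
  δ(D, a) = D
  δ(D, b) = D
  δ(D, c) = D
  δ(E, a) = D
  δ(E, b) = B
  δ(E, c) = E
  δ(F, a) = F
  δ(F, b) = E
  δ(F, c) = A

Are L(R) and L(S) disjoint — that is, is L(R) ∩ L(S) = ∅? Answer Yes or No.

The empty string ε is accepted by both R and S.
Hence L(R) ∩ L(S) ≠ ∅.

No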